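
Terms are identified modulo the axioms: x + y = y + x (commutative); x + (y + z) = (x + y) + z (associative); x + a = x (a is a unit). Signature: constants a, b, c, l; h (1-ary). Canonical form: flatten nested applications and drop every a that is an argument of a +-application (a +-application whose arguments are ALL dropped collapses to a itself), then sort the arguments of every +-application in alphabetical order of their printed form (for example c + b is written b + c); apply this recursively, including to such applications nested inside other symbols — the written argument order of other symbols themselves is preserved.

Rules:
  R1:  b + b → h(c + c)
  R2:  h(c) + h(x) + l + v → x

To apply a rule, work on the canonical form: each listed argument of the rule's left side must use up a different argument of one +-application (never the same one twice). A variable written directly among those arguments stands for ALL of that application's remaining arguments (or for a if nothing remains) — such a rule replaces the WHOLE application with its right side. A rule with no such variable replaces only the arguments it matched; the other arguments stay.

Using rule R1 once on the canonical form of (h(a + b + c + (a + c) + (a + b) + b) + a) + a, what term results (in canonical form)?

Canonical form:  h(b + b + b + c + c)
Match R1:  consume b, b
Result:  h(b + c + c + h(c + c))

Answer: h(b + c + c + h(c + c))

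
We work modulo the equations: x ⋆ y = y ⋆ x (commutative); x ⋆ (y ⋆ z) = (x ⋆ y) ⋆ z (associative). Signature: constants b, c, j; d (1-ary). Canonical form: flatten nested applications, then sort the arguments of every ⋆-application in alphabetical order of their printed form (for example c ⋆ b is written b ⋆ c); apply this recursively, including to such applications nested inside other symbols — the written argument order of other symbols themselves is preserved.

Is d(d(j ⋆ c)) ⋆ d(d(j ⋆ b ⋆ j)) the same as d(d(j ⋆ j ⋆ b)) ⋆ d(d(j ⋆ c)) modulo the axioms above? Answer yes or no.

Answer: yes — both canonical forms are d(d(b ⋆ j ⋆ j)) ⋆ d(d(c ⋆ j))

Derivation:
Left:  d(d(j ⋆ c)) ⋆ d(d(j ⋆ b ⋆ j))
  Canonicalize subterm:  d(d(j ⋆ c))  →  d(d(c ⋆ j))
  Simplify inside:  d(d(j ⋆ b ⋆ j))  →  d(d(b ⋆ j ⋆ j))
  Sort:  d(d(b ⋆ j ⋆ j)) ⋆ d(d(c ⋆ j))
Right:  d(d(j ⋆ j ⋆ b)) ⋆ d(d(j ⋆ c))
  Inside:  d(d(j ⋆ j ⋆ b))  →  d(d(b ⋆ j ⋆ j))
  Canonicalize subterm:  d(d(j ⋆ c))  →  d(d(c ⋆ j))
  Sort arguments:  d(d(b ⋆ j ⋆ j)) ⋆ d(d(c ⋆ j))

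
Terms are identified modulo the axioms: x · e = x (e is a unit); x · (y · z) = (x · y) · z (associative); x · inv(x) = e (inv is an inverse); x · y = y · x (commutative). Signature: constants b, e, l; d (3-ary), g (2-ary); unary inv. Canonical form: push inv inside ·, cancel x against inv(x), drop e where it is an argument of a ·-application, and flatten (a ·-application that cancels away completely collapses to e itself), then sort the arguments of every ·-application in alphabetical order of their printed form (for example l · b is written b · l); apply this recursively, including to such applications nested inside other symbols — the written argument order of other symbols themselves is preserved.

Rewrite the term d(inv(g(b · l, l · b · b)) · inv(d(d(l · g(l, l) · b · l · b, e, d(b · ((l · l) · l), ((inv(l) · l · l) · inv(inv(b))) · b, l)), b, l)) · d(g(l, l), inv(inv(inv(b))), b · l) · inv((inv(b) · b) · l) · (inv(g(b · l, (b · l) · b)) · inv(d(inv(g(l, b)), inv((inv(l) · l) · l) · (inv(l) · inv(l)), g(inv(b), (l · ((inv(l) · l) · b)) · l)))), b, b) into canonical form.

Answer: d(d(g(l, l), inv(b), b · l) · inv(d(d(b · b · g(l, l) · l · l, e, d(b · l · l · l, b · b · l, l)), b, l)) · inv(d(inv(g(l, b)), inv(l) · inv(l) · inv(l), g(inv(b), b · l · l))) · inv(g(b · l, b · b · l)) · inv(g(b · l, b · b · l)) · inv(l), b, b)

Derivation:
Work inside:  inv(g(b · l, l · b · b)) · inv(d(d(l · g(l, l) · b · l · b, e, d(b · ((l · l) · l), ((inv(l) · l · l) · inv(inv(b))) · b, l)), b, l)) · d(g(l, l), inv(inv(inv(b))), b · l) · inv((inv(b) · b) · l) · (inv(g(b · l, (b · l) · b)) · inv(d(inv(g(l, b)), inv((inv(l) · l) · l) · (inv(l) · inv(l)), g(inv(b), (l · ((inv(l) · l) · b)) · l))))
Push inv inside:  distribute inv over · and collapse double inv
Cancel inverse pairs:  b cancels
Collect terms:  inv(g(b · l, b · b · l)) · inv(g(b · l, b · b · l)) · inv(d(d(b · b · g(l, l) · l · l, e, d(b · l · l · l, b · b · l, l)), b, l)) · d(g(l, l), inv(b), b · l) · inv(l) · inv(d(inv(g(l, b)), inv(l) · inv(l) · inv(l), g(inv(b), b · l · l)))
Sort:  d(g(l, l), inv(b), b · l) · inv(d(d(b · b · g(l, l) · l · l, e, d(b · l · l · l, b · b · l, l)), b, l)) · inv(d(inv(g(l, b)), inv(l) · inv(l) · inv(l), g(inv(b), b · l · l))) · inv(g(b · l, b · b · l)) · inv(g(b · l, b · b · l)) · inv(l)
Rebuild:  d(d(g(l, l), inv(b), b · l) · inv(d(d(b · b · g(l, l) · l · l, e, d(b · l · l · l, b · b · l, l)), b, l)) · inv(d(inv(g(l, b)), inv(l) · inv(l) · inv(l), g(inv(b), b · l · l))) · inv(g(b · l, b · b · l)) · inv(g(b · l, b · b · l)) · inv(l), b, b)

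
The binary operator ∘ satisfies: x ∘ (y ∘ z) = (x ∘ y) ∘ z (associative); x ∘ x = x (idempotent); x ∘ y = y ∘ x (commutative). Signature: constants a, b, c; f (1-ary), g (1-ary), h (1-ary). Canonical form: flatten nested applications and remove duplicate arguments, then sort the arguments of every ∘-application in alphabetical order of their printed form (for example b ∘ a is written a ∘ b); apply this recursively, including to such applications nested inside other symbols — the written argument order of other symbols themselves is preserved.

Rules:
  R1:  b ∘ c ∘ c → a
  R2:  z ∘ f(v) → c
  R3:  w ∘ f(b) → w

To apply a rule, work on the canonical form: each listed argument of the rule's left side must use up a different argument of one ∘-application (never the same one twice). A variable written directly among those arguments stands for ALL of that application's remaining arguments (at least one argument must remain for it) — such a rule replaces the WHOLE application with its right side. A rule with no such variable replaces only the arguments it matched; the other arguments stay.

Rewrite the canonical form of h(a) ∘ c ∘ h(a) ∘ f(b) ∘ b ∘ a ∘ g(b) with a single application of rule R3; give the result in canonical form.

Canonical form:  a ∘ b ∘ c ∘ f(b) ∘ g(b) ∘ h(a)
Apply R3:  consuming f(b);  w := a ∘ b ∘ c ∘ g(b) ∘ h(a)
Every leftover argument binds to the variable; the entire application is replaced.
New term:  a ∘ b ∘ c ∘ g(b) ∘ h(a)

Answer: a ∘ b ∘ c ∘ g(b) ∘ h(a)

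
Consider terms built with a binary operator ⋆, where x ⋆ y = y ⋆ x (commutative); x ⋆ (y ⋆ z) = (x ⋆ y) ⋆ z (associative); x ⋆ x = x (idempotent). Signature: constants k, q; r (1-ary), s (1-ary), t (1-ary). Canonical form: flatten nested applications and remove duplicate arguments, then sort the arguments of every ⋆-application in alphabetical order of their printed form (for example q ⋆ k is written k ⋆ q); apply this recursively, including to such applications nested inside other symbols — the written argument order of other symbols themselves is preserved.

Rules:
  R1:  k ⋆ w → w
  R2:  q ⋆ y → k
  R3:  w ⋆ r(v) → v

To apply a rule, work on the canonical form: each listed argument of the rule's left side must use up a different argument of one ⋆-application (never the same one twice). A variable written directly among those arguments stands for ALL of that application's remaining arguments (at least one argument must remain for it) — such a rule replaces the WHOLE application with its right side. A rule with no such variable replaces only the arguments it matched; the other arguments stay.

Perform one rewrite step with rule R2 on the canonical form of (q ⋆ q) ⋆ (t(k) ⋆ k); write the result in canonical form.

Canonical form:  k ⋆ q ⋆ t(k)
Match R2:  consume q;  y := k ⋆ t(k)
Every leftover argument binds to the variable; the entire application is replaced.
New term:  k

Answer: k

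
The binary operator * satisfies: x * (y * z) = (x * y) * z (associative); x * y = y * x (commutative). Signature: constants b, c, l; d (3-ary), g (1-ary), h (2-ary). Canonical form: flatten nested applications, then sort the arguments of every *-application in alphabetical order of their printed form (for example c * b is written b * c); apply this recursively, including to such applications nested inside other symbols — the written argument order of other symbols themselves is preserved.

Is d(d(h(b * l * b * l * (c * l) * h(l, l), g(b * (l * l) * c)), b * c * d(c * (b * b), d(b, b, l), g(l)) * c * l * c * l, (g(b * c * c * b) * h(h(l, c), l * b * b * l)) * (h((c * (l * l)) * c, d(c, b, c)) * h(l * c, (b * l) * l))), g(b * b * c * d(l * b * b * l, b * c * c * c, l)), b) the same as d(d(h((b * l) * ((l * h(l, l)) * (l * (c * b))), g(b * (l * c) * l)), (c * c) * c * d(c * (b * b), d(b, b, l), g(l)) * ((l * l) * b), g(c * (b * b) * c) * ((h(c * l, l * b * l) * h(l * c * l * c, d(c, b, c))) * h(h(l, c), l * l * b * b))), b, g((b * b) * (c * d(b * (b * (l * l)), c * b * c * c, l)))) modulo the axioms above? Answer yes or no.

Left:  d(d(h(b * l * b * l * (c * l) * h(l, l), g(b * (l * l) * c)), b * c * d(c * (b * b), d(b, b, l), g(l)) * c * l * c * l, (g(b * c * c * b) * h(h(l, c), l * b * b * l)) * (h((c * (l * l)) * c, d(c, b, c)) * h(l * c, (b * l) * l))), g(b * b * c * d(l * b * b * l, b * c * c * c, l)), b)
  Focus inside:  (g(b * c * c * b) * h(h(l, c), l * b * b * l)) * (h((c * (l * l)) * c, d(c, b, c)) * h(l * c, (b * l) * l))
  Flatten:  g(b * c * c * b) * h(h(l, c), l * b * b * l) * h((c * (l * l)) * c, d(c, b, c)) * h(l * c, (b * l) * l)
  Simplify inside:  g(b * c * c * b)  →  g(b * b * c * c)
  Simplify inside:  h(h(l, c), l * b * b * l)  →  h(h(l, c), b * b * l * l)
  Simplify inside:  h((c * (l * l)) * c, d(c, b, c))  →  h(c * c * l * l, d(c, b, c))
  Sort arguments:  g(b * b * c * c) * h(c * c * l * l, d(c, b, c)) * h(c * l, b * l * l) * h(h(l, c), b * b * l * l)
  Rebuild:  d(d(h(b * b * c * h(l, l) * l * l * l, g(b * c * l * l)), b * c * c * c * d(b * b * c, d(b, b, l), g(l)) * l * l, g(b * b * c * c) * h(c * c * l * l, d(c, b, c)) * h(c * l, b * l * l) * h(h(l, c), b * b * l * l)), g(b * b * c * d(b * b * l * l, b * c * c * c, l)), b)
Right:  d(d(h((b * l) * ((l * h(l, l)) * (l * (c * b))), g(b * (l * c) * l)), (c * c) * c * d(c * (b * b), d(b, b, l), g(l)) * ((l * l) * b), g(c * (b * b) * c) * ((h(c * l, l * b * l) * h(l * c * l * c, d(c, b, c))) * h(h(l, c), l * l * b * b))), b, g((b * b) * (c * d(b * (b * (l * l)), c * b * c * c, l))))
  Work inside:  g(c * (b * b) * c) * ((h(c * l, l * b * l) * h(l * c * l * c, d(c, b, c))) * h(h(l, c), l * l * b * b))
  Merge nested applications:  g(c * (b * b) * c) * h(c * l, l * b * l) * h(l * c * l * c, d(c, b, c)) * h(h(l, c), l * l * b * b)
  Inside:  g(c * (b * b) * c)  →  g(b * b * c * c)
  Simplify inside:  h(c * l, l * b * l)  →  h(c * l, b * l * l)
  Simplify inside:  h(l * c * l * c, d(c, b, c))  →  h(c * c * l * l, d(c, b, c))
  Sort arguments:  g(b * b * c * c) * h(c * c * l * l, d(c, b, c)) * h(c * l, b * l * l) * h(h(l, c), b * b * l * l)
  Rebuild:  d(d(h(b * b * c * h(l, l) * l * l * l, g(b * c * l * l)), b * c * c * c * d(b * b * c, d(b, b, l), g(l)) * l * l, g(b * b * c * c) * h(c * c * l * l, d(c, b, c)) * h(c * l, b * l * l) * h(h(l, c), b * b * l * l)), b, g(b * b * c * d(b * b * l * l, b * c * c * c, l)))

Answer: no — d(d(h(b * b * c * h(l, l) * l * l * l, g(b * c * l * l)), b * c * c * c * d(b * b * c, d(b, b, l), g(l)) * l * l, g(b * b * c * c) * h(c * c * l * l, d(c, b, c)) * h(c * l, b * l * l) * h(h(l, c), b * b * l * l)), g(b * b * c * d(b * b * l * l, b * c * c * c, l)), b) vs d(d(h(b * b * c * h(l, l) * l * l * l, g(b * c * l * l)), b * c * c * c * d(b * b * c, d(b, b, l), g(l)) * l * l, g(b * b * c * c) * h(c * c * l * l, d(c, b, c)) * h(c * l, b * l * l) * h(h(l, c), b * b * l * l)), b, g(b * b * c * d(b * b * l * l, b * c * c * c, l)))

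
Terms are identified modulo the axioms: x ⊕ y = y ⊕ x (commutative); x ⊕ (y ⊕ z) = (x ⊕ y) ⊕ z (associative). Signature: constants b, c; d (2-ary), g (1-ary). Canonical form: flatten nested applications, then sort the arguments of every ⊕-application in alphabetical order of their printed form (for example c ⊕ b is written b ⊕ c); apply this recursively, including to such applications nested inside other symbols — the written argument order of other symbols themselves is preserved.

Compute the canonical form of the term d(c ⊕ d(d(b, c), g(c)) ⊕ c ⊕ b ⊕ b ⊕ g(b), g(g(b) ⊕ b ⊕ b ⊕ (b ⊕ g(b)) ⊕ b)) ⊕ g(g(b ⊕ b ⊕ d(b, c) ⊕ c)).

Answer: d(b ⊕ b ⊕ c ⊕ c ⊕ d(d(b, c), g(c)) ⊕ g(b), g(b ⊕ b ⊕ b ⊕ b ⊕ g(b) ⊕ g(b))) ⊕ g(g(b ⊕ b ⊕ c ⊕ d(b, c)))

Derivation:
Inside:  d(c ⊕ d(d(b, c), g(c)) ⊕ c ⊕ b ⊕ b ⊕ g(b), g(g(b) ⊕ b ⊕ b ⊕ (b ⊕ g(b)) ⊕ b))  →  d(b ⊕ b ⊕ c ⊕ c ⊕ d(d(b, c), g(c)) ⊕ g(b), g(b ⊕ b ⊕ b ⊕ b ⊕ g(b) ⊕ g(b)))
Canonicalize subterm:  g(g(b ⊕ b ⊕ d(b, c) ⊕ c))  →  g(g(b ⊕ b ⊕ c ⊕ d(b, c)))
Sort:  d(b ⊕ b ⊕ c ⊕ c ⊕ d(d(b, c), g(c)) ⊕ g(b), g(b ⊕ b ⊕ b ⊕ b ⊕ g(b) ⊕ g(b))) ⊕ g(g(b ⊕ b ⊕ c ⊕ d(b, c)))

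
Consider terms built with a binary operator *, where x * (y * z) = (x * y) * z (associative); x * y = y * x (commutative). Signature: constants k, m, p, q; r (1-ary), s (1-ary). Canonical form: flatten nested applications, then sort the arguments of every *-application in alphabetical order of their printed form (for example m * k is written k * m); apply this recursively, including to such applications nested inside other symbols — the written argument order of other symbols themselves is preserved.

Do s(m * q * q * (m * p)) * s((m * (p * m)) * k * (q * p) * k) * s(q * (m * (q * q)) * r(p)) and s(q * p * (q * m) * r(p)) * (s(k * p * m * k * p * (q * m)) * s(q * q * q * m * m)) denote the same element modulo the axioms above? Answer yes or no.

Answer: no — s(k * k * m * m * p * p * q) * s(m * m * p * q * q) * s(m * q * q * q * r(p)) vs s(k * k * m * m * p * p * q) * s(m * m * q * q * q) * s(m * p * q * q * r(p))

Derivation:
Left:  s(m * q * q * (m * p)) * s((m * (p * m)) * k * (q * p) * k) * s(q * (m * (q * q)) * r(p))
  Canonicalize subterm:  s(m * q * q * (m * p))  →  s(m * m * p * q * q)
  Canonicalize subterm:  s((m * (p * m)) * k * (q * p) * k)  →  s(k * k * m * m * p * p * q)
  Canonicalize subterm:  s(q * (m * (q * q)) * r(p))  →  s(m * q * q * q * r(p))
  Sort:  s(k * k * m * m * p * p * q) * s(m * m * p * q * q) * s(m * q * q * q * r(p))
Right:  s(q * p * (q * m) * r(p)) * (s(k * p * m * k * p * (q * m)) * s(q * q * q * m * m))
  Un-nest:  s(q * p * (q * m) * r(p)) * s(k * p * m * k * p * (q * m)) * s(q * q * q * m * m)
  Simplify inside:  s(q * p * (q * m) * r(p))  →  s(m * p * q * q * r(p))
  Canonicalize subterm:  s(k * p * m * k * p * (q * m))  →  s(k * k * m * m * p * p * q)
  Inside:  s(q * q * q * m * m)  →  s(m * m * q * q * q)
  Order the arguments:  s(k * k * m * m * p * p * q) * s(m * m * q * q * q) * s(m * p * q * q * r(p))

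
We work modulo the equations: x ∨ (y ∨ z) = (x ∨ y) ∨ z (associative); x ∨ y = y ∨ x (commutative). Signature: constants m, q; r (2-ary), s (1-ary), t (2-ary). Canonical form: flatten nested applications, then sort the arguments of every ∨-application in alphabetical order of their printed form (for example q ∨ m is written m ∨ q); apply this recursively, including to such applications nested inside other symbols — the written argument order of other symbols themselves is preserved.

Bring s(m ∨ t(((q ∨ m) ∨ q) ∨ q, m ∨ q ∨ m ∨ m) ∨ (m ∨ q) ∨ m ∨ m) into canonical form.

Answer: s(m ∨ m ∨ m ∨ m ∨ q ∨ t(m ∨ q ∨ q ∨ q, m ∨ m ∨ m ∨ q))

Derivation:
Descend into:  m ∨ t(((q ∨ m) ∨ q) ∨ q, m ∨ q ∨ m ∨ m) ∨ (m ∨ q) ∨ m ∨ m
Merge nested applications:  m ∨ t(((q ∨ m) ∨ q) ∨ q, m ∨ q ∨ m ∨ m) ∨ m ∨ q ∨ m ∨ m
Simplify inside:  t(((q ∨ m) ∨ q) ∨ q, m ∨ q ∨ m ∨ m)  →  t(m ∨ q ∨ q ∨ q, m ∨ m ∨ m ∨ q)
Sort:  m ∨ m ∨ m ∨ m ∨ q ∨ t(m ∨ q ∨ q ∨ q, m ∨ m ∨ m ∨ q)
Reassemble:  s(m ∨ m ∨ m ∨ m ∨ q ∨ t(m ∨ q ∨ q ∨ q, m ∨ m ∨ m ∨ q))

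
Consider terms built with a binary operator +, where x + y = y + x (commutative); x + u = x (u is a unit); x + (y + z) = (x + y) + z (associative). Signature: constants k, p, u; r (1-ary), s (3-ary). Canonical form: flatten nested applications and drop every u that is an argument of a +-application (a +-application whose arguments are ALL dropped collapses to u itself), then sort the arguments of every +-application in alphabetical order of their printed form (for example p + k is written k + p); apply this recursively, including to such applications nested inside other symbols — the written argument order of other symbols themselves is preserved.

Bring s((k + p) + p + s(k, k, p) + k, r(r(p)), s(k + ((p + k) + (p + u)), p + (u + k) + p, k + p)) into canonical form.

Answer: s(k + k + p + p + s(k, k, p), r(r(p)), s(k + k + p + p, k + p + p, k + p))

Derivation:
Descend into:  (k + p) + p + s(k, k, p) + k
Flatten:  k + p + p + s(k, k, p) + k
Sort arguments:  k + k + p + p + s(k, k, p)
Put back:  s(k + k + p + p + s(k, k, p), r(r(p)), s(k + k + p + p, k + p + p, k + p))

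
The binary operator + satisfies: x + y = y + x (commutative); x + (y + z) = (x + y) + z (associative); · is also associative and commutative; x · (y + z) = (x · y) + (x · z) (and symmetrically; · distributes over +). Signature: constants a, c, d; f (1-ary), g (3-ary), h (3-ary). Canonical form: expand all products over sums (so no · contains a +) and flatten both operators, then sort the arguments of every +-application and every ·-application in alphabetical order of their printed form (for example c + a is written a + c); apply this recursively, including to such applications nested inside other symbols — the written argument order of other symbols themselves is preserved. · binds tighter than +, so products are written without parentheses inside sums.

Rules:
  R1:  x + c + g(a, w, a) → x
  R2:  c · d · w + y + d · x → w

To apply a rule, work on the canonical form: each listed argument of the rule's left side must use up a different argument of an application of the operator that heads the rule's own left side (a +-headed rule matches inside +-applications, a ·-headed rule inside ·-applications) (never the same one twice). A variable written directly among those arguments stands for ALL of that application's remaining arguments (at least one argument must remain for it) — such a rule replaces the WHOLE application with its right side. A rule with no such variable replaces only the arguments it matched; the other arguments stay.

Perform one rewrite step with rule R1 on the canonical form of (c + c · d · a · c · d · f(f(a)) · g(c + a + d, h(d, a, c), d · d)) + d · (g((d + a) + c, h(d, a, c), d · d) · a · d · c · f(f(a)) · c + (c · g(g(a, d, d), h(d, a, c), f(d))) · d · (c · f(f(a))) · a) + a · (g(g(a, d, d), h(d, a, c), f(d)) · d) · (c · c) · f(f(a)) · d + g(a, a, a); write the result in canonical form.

Answer: a · c · c · d · d · f(f(a)) · g(a + c + d, h(d, a, c), d · d) + a · c · c · d · d · f(f(a)) · g(a + c + d, h(d, a, c), d · d) + a · c · c · d · d · f(f(a)) · g(g(a, d, d), h(d, a, c), f(d)) + a · c · c · d · d · f(f(a)) · g(g(a, d, d), h(d, a, c), f(d))

Derivation:
Canonical form:  a · c · c · d · d · f(f(a)) · g(a + c + d, h(d, a, c), d · d) + a · c · c · d · d · f(f(a)) · g(a + c + d, h(d, a, c), d · d) + a · c · c · d · d · f(f(a)) · g(g(a, d, d), h(d, a, c), f(d)) + a · c · c · d · d · f(f(a)) · g(g(a, d, d), h(d, a, c), f(d)) + c + g(a, a, a)
Match R1:  consume c, g(a, a, a);  w := a, x := a · c · c · d · d · f(f(a)) · g(a + c + d, h(d, a, c), d · d) + a · c · c · d · d · f(f(a)) · g(a + c + d, h(d, a, c), d · d) + a · c · c · d · d · f(f(a)) · g(g(a, d, d), h(d, a, c), f(d)) + a · c · c · d · d · f(f(a)) · g(g(a, d, d), h(d, a, c), f(d))
Every leftover argument binds to the variable; the entire application is replaced.
Result:  a · c · c · d · d · f(f(a)) · g(a + c + d, h(d, a, c), d · d) + a · c · c · d · d · f(f(a)) · g(a + c + d, h(d, a, c), d · d) + a · c · c · d · d · f(f(a)) · g(g(a, d, d), h(d, a, c), f(d)) + a · c · c · d · d · f(f(a)) · g(g(a, d, d), h(d, a, c), f(d))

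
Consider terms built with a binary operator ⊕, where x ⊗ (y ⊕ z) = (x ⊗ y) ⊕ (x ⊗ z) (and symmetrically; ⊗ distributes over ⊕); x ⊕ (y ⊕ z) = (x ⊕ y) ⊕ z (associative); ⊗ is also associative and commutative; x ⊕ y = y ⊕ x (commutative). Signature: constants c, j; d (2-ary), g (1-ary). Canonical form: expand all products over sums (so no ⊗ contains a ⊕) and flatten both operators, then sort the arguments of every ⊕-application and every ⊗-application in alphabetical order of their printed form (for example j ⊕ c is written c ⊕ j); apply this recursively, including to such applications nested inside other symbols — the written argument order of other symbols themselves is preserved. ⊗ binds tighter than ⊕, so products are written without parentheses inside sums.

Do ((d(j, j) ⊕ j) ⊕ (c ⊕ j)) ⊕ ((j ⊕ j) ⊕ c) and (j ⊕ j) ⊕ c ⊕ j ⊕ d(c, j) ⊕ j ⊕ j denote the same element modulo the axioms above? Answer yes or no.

Left:  ((d(j, j) ⊕ j) ⊕ (c ⊕ j)) ⊕ ((j ⊕ j) ⊕ c)
  Flatten:  d(j, j) ⊕ j ⊕ c ⊕ j ⊕ j ⊕ j ⊕ c
  Sort:  c ⊕ c ⊕ d(j, j) ⊕ j ⊕ j ⊕ j ⊕ j
Right:  (j ⊕ j) ⊕ c ⊕ j ⊕ d(c, j) ⊕ j ⊕ j
  Merge nested applications:  j ⊕ j ⊕ c ⊕ j ⊕ d(c, j) ⊕ j ⊕ j
  Sort arguments:  c ⊕ d(c, j) ⊕ j ⊕ j ⊕ j ⊕ j ⊕ j

Answer: no — c ⊕ c ⊕ d(j, j) ⊕ j ⊕ j ⊕ j ⊕ j vs c ⊕ d(c, j) ⊕ j ⊕ j ⊕ j ⊕ j ⊕ j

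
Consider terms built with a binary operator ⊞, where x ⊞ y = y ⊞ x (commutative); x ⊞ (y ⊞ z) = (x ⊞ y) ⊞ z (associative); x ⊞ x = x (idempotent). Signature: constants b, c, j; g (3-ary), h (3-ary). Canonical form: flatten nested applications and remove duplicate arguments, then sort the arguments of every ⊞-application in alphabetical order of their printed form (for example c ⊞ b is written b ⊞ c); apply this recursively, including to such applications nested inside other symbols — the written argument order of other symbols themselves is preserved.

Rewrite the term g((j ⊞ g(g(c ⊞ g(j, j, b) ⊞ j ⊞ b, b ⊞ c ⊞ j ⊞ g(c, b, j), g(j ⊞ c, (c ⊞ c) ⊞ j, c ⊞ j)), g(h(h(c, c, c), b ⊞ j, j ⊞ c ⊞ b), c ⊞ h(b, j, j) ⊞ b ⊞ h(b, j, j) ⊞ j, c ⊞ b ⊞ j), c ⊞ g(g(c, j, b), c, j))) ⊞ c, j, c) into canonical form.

Answer: g(c ⊞ g(g(b ⊞ c ⊞ g(j, j, b) ⊞ j, b ⊞ c ⊞ g(c, b, j) ⊞ j, g(c ⊞ j, c ⊞ j, c ⊞ j)), g(h(h(c, c, c), b ⊞ j, b ⊞ c ⊞ j), b ⊞ c ⊞ h(b, j, j) ⊞ j, b ⊞ c ⊞ j), c ⊞ g(g(c, j, b), c, j)) ⊞ j, j, c)

Derivation:
Work inside:  (j ⊞ g(g(c ⊞ g(j, j, b) ⊞ j ⊞ b, b ⊞ c ⊞ j ⊞ g(c, b, j), g(j ⊞ c, (c ⊞ c) ⊞ j, c ⊞ j)), g(h(h(c, c, c), b ⊞ j, j ⊞ c ⊞ b), c ⊞ h(b, j, j) ⊞ b ⊞ h(b, j, j) ⊞ j, c ⊞ b ⊞ j), c ⊞ g(g(c, j, b), c, j))) ⊞ c
Merge nested applications:  j ⊞ g(g(c ⊞ g(j, j, b) ⊞ j ⊞ b, b ⊞ c ⊞ j ⊞ g(c, b, j), g(j ⊞ c, (c ⊞ c) ⊞ j, c ⊞ j)), g(h(h(c, c, c), b ⊞ j, j ⊞ c ⊞ b), c ⊞ h(b, j, j) ⊞ b ⊞ h(b, j, j) ⊞ j, c ⊞ b ⊞ j), c ⊞ g(g(c, j, b), c, j)) ⊞ c
Inside:  g(g(c ⊞ g(j, j, b) ⊞ j ⊞ b, b ⊞ c ⊞ j ⊞ g(c, b, j), g(j ⊞ c, (c ⊞ c) ⊞ j, c ⊞ j)), g(h(h(c, c, c), b ⊞ j, j ⊞ c ⊞ b), c ⊞ h(b, j, j) ⊞ b ⊞ h(b, j, j) ⊞ j, c ⊞ b ⊞ j), c ⊞ g(g(c, j, b), c, j))  →  g(g(b ⊞ c ⊞ g(j, j, b) ⊞ j, b ⊞ c ⊞ g(c, b, j) ⊞ j, g(c ⊞ j, c ⊞ j, c ⊞ j)), g(h(h(c, c, c), b ⊞ j, b ⊞ c ⊞ j), b ⊞ c ⊞ h(b, j, j) ⊞ j, b ⊞ c ⊞ j), c ⊞ g(g(c, j, b), c, j))
Order the arguments:  c ⊞ g(g(b ⊞ c ⊞ g(j, j, b) ⊞ j, b ⊞ c ⊞ g(c, b, j) ⊞ j, g(c ⊞ j, c ⊞ j, c ⊞ j)), g(h(h(c, c, c), b ⊞ j, b ⊞ c ⊞ j), b ⊞ c ⊞ h(b, j, j) ⊞ j, b ⊞ c ⊞ j), c ⊞ g(g(c, j, b), c, j)) ⊞ j
Rebuild:  g(c ⊞ g(g(b ⊞ c ⊞ g(j, j, b) ⊞ j, b ⊞ c ⊞ g(c, b, j) ⊞ j, g(c ⊞ j, c ⊞ j, c ⊞ j)), g(h(h(c, c, c), b ⊞ j, b ⊞ c ⊞ j), b ⊞ c ⊞ h(b, j, j) ⊞ j, b ⊞ c ⊞ j), c ⊞ g(g(c, j, b), c, j)) ⊞ j, j, c)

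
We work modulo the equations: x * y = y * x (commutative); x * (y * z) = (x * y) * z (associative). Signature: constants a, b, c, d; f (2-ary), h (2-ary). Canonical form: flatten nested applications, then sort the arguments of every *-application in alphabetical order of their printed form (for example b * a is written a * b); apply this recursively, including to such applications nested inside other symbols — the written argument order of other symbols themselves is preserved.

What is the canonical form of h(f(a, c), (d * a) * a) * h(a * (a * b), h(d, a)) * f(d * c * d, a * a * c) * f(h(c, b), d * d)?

Inside:  h(f(a, c), (d * a) * a)  →  h(f(a, c), a * a * d)
Simplify inside:  h(a * (a * b), h(d, a))  →  h(a * a * b, h(d, a))
Inside:  f(d * c * d, a * a * c)  →  f(c * d * d, a * a * c)
Order the arguments:  f(c * d * d, a * a * c) * f(h(c, b), d * d) * h(a * a * b, h(d, a)) * h(f(a, c), a * a * d)

Answer: f(c * d * d, a * a * c) * f(h(c, b), d * d) * h(a * a * b, h(d, a)) * h(f(a, c), a * a * d)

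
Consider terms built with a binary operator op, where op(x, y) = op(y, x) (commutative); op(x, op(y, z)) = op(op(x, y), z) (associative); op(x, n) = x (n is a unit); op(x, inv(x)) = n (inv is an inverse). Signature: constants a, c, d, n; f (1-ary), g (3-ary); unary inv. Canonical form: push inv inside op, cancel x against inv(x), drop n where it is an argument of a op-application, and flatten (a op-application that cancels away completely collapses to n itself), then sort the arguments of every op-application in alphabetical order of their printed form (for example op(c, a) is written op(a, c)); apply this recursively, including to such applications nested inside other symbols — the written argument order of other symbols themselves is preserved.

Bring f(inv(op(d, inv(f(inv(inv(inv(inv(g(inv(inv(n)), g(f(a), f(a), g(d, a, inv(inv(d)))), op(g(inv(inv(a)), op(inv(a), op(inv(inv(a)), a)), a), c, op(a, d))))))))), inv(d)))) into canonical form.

Work inside:  op(d, inv(f(inv(inv(inv(inv(g(inv(inv(n)), g(f(a), f(a), g(d, a, inv(inv(d)))), op(g(inv(inv(a)), op(inv(a), op(inv(inv(a)), a)), a), c, op(a, d))))))))), inv(d))
Push inv inside:  distribute inv over op and collapse double inv
Inverses cancel:  d cancels
Collect:  inv(f(g(n, g(f(a), f(a), g(d, a, d)), op(a, c, d, g(a, a, a)))))
Reassemble:  f(f(g(n, g(f(a), f(a), g(d, a, d)), op(a, c, d, g(a, a, a)))))

Answer: f(f(g(n, g(f(a), f(a), g(d, a, d)), op(a, c, d, g(a, a, a)))))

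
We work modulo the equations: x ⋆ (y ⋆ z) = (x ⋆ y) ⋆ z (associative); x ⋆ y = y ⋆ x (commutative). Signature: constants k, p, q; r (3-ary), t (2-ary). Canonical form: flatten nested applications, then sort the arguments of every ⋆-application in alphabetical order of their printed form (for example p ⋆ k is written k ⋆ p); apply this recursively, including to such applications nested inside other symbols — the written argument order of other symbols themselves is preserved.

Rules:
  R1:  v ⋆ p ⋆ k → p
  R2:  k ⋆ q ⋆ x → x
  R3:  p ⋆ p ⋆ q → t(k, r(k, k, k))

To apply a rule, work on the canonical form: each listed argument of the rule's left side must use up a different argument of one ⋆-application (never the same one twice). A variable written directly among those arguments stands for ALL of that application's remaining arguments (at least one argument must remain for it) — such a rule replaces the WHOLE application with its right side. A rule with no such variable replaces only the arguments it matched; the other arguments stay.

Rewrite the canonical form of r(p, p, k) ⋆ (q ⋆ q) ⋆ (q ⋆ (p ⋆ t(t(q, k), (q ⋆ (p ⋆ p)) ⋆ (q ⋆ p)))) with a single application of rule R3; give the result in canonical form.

Answer: p ⋆ q ⋆ q ⋆ q ⋆ r(p, p, k) ⋆ t(t(q, k), p ⋆ q ⋆ t(k, r(k, k, k)))

Derivation:
Canonical form:  p ⋆ q ⋆ q ⋆ q ⋆ r(p, p, k) ⋆ t(t(q, k), p ⋆ p ⋆ p ⋆ q ⋆ q)
Apply R3:  consuming p, p, q
Giving:  p ⋆ q ⋆ q ⋆ q ⋆ r(p, p, k) ⋆ t(t(q, k), p ⋆ q ⋆ t(k, r(k, k, k)))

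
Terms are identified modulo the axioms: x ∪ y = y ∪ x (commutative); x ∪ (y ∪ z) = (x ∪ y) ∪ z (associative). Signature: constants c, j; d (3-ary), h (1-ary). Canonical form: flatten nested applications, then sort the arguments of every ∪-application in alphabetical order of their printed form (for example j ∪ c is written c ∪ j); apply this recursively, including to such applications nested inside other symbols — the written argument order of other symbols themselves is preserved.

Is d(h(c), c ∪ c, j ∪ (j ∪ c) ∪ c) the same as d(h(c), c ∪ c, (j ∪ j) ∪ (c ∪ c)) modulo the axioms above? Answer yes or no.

Answer: yes — both canonical forms are d(h(c), c ∪ c, c ∪ c ∪ j ∪ j)

Derivation:
Left:  d(h(c), c ∪ c, j ∪ (j ∪ c) ∪ c)
  Descend into:  j ∪ (j ∪ c) ∪ c
  Merge nested applications:  j ∪ j ∪ c ∪ c
  Sort:  c ∪ c ∪ j ∪ j
  Reassemble:  d(h(c), c ∪ c, c ∪ c ∪ j ∪ j)
Right:  d(h(c), c ∪ c, (j ∪ j) ∪ (c ∪ c))
  Focus inside:  (j ∪ j) ∪ (c ∪ c)
  Flatten:  j ∪ j ∪ c ∪ c
  Sort arguments:  c ∪ c ∪ j ∪ j
  Put back:  d(h(c), c ∪ c, c ∪ c ∪ j ∪ j)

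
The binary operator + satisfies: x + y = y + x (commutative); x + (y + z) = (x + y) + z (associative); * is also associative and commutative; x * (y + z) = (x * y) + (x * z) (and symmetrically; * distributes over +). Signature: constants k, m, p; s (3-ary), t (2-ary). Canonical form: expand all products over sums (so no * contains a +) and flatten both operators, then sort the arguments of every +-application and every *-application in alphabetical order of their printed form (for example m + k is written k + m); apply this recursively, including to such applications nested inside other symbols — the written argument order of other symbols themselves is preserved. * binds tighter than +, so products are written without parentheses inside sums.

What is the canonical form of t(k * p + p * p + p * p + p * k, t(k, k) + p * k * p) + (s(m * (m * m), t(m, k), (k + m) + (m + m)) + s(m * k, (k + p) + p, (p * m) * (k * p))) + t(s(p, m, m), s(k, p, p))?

Flatten:  t(k * p + k * p + p * p + p * p, k * p * p + t(k, k)) + s(m * m * m, t(m, k), k + m + m + m) + s(k * m, k + p + p, k * m * p * p) + t(s(p, m, m), s(k, p, p))
Order the arguments:  s(k * m, k + p + p, k * m * p * p) + s(m * m * m, t(m, k), k + m + m + m) + t(k * p + k * p + p * p + p * p, k * p * p + t(k, k)) + t(s(p, m, m), s(k, p, p))

Answer: s(k * m, k + p + p, k * m * p * p) + s(m * m * m, t(m, k), k + m + m + m) + t(k * p + k * p + p * p + p * p, k * p * p + t(k, k)) + t(s(p, m, m), s(k, p, p))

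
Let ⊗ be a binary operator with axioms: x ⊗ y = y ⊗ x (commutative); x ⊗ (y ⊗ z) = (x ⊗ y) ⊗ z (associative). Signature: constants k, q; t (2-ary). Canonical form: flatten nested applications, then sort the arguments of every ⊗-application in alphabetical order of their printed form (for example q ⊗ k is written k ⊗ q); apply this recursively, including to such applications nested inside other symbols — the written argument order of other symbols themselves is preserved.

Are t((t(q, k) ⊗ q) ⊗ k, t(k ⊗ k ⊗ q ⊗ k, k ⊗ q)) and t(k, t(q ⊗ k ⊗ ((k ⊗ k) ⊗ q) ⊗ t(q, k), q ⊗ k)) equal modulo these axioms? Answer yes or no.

Answer: no — t(k ⊗ q ⊗ t(q, k), t(k ⊗ k ⊗ k ⊗ q, k ⊗ q)) vs t(k, t(k ⊗ k ⊗ k ⊗ q ⊗ q ⊗ t(q, k), k ⊗ q))

Derivation:
Left:  t((t(q, k) ⊗ q) ⊗ k, t(k ⊗ k ⊗ q ⊗ k, k ⊗ q))
  Work inside:  (t(q, k) ⊗ q) ⊗ k
  Merge nested applications:  t(q, k) ⊗ q ⊗ k
  Sort:  k ⊗ q ⊗ t(q, k)
  Rebuild:  t(k ⊗ q ⊗ t(q, k), t(k ⊗ k ⊗ k ⊗ q, k ⊗ q))
Right:  t(k, t(q ⊗ k ⊗ ((k ⊗ k) ⊗ q) ⊗ t(q, k), q ⊗ k))
  Focus inside:  q ⊗ k ⊗ ((k ⊗ k) ⊗ q) ⊗ t(q, k)
  Un-nest:  q ⊗ k ⊗ k ⊗ k ⊗ q ⊗ t(q, k)
  Order the arguments:  k ⊗ k ⊗ k ⊗ q ⊗ q ⊗ t(q, k)
  Put back:  t(k, t(k ⊗ k ⊗ k ⊗ q ⊗ q ⊗ t(q, k), k ⊗ q))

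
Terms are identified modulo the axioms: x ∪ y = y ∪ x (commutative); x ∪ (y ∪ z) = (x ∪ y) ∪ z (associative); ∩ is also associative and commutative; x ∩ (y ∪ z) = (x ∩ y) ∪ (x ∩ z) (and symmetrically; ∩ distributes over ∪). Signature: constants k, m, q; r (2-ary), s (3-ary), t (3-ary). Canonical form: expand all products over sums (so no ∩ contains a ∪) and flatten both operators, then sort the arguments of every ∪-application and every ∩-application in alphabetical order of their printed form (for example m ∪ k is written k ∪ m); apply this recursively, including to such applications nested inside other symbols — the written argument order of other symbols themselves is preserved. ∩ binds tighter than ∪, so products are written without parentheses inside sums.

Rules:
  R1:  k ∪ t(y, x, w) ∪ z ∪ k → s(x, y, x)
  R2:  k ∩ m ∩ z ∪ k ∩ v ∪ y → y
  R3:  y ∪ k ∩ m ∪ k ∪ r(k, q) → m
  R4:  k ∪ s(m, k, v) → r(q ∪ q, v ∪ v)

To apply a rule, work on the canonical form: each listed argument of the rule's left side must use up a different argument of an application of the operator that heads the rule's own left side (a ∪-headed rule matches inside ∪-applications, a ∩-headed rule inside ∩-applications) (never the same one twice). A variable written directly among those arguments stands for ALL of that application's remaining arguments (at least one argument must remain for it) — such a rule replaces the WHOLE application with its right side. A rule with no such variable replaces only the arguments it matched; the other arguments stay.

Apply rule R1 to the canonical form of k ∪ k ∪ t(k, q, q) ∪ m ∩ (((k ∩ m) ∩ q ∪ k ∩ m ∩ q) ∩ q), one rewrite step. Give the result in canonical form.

Answer: s(q, k, q)

Derivation:
Canonical form:  k ∪ k ∪ k ∩ m ∩ m ∩ q ∩ q ∪ k ∩ m ∩ m ∩ q ∩ q ∪ t(k, q, q)
Match R1:  consume k, k, t(k, q, q);  w := q, x := q, y := k, z := k ∩ m ∩ m ∩ q ∩ q ∪ k ∩ m ∩ m ∩ q ∩ q
The variable takes the whole remainder — replace the entire application.
New term:  s(q, k, q)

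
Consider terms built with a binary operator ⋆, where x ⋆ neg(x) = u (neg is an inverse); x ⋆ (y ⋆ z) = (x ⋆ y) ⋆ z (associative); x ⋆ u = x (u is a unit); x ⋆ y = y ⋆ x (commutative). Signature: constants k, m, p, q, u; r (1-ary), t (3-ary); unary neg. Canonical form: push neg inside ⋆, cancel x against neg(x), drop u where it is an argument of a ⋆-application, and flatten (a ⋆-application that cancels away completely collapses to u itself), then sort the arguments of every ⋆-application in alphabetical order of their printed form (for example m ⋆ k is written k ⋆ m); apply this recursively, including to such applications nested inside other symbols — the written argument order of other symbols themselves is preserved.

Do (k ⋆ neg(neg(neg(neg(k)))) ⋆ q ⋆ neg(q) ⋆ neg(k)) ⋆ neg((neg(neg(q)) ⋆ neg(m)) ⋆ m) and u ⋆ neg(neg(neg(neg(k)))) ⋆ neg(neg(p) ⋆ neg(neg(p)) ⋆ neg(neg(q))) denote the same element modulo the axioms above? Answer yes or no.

Left:  (k ⋆ neg(neg(neg(neg(k)))) ⋆ q ⋆ neg(q) ⋆ neg(k)) ⋆ neg((neg(neg(q)) ⋆ neg(m)) ⋆ m)
  Push neg inside:  distribute neg over ⋆ and collapse double neg
  Cancel inverse pairs:  m cancels
  Collect:  k ⋆ neg(q)
Right:  u ⋆ neg(neg(neg(neg(k)))) ⋆ neg(neg(p) ⋆ neg(neg(p)) ⋆ neg(neg(q)))
  Push neg inside:  distribute neg over ⋆ and collapse double neg
  Inverses cancel:  p cancels
  Collect terms:  k ⋆ neg(q)

Answer: yes — both canonical forms are k ⋆ neg(q)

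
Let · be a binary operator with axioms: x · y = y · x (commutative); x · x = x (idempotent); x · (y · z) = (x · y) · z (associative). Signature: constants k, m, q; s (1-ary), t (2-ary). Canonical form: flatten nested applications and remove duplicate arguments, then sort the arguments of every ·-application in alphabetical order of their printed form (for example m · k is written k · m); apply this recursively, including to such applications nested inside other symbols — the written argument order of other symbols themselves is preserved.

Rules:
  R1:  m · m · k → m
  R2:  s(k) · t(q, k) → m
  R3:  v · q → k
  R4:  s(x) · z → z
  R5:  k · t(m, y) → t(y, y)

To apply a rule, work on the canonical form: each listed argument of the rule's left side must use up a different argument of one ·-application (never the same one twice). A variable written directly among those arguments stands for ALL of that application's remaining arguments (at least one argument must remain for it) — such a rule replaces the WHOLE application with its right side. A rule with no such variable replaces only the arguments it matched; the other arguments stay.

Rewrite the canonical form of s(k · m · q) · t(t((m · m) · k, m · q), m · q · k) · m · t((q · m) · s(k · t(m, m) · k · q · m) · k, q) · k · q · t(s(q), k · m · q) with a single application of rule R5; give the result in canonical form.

Answer: k · m · q · s(k · m · q) · t(k · m · q · s(m · q · t(m, m)), q) · t(s(q), k · m · q) · t(t(k · m, m · q), k · m · q)

Derivation:
Canonical form:  k · m · q · s(k · m · q) · t(k · m · q · s(k · m · q · t(m, m)), q) · t(s(q), k · m · q) · t(t(k · m, m · q), k · m · q)
R5 matches:  uses k, t(m, m);  y := m
Giving:  k · m · q · s(k · m · q) · t(k · m · q · s(m · q · t(m, m)), q) · t(s(q), k · m · q) · t(t(k · m, m · q), k · m · q)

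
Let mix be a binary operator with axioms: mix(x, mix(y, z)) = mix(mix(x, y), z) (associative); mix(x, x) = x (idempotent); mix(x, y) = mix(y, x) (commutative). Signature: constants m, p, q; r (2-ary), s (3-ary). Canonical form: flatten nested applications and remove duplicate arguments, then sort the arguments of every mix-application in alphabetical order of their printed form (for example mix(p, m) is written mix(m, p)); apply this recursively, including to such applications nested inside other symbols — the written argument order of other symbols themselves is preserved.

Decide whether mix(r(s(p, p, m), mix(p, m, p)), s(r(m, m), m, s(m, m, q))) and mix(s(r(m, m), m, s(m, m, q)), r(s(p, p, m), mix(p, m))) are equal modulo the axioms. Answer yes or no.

Left:  mix(r(s(p, p, m), mix(p, m, p)), s(r(m, m), m, s(m, m, q)))
  Inside:  r(s(p, p, m), mix(p, m, p))  →  r(s(p, p, m), mix(m, p))
  Sort arguments:  mix(r(s(p, p, m), mix(m, p)), s(r(m, m), m, s(m, m, q)))
Right:  mix(s(r(m, m), m, s(m, m, q)), r(s(p, p, m), mix(p, m)))
  Inside:  r(s(p, p, m), mix(p, m))  →  r(s(p, p, m), mix(m, p))
  Order the arguments:  mix(r(s(p, p, m), mix(m, p)), s(r(m, m), m, s(m, m, q)))

Answer: yes — both canonical forms are mix(r(s(p, p, m), mix(m, p)), s(r(m, m), m, s(m, m, q)))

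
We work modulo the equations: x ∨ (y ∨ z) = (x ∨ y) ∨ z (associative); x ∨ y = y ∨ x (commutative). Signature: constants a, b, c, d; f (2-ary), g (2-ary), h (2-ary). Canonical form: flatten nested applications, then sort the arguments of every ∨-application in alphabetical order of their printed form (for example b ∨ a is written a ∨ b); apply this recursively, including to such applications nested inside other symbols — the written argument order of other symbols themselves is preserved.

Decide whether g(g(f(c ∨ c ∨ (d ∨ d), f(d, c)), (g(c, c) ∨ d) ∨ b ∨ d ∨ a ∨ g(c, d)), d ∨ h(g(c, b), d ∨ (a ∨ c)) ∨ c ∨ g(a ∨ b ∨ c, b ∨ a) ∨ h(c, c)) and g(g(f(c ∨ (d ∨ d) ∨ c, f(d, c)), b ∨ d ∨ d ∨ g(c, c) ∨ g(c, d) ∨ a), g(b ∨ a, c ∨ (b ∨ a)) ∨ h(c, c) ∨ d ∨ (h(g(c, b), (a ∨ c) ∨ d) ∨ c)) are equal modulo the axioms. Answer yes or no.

Answer: no — g(g(f(c ∨ c ∨ d ∨ d, f(d, c)), a ∨ b ∨ d ∨ d ∨ g(c, c) ∨ g(c, d)), c ∨ d ∨ g(a ∨ b ∨ c, a ∨ b) ∨ h(c, c) ∨ h(g(c, b), a ∨ c ∨ d)) vs g(g(f(c ∨ c ∨ d ∨ d, f(d, c)), a ∨ b ∨ d ∨ d ∨ g(c, c) ∨ g(c, d)), c ∨ d ∨ g(a ∨ b, a ∨ b ∨ c) ∨ h(c, c) ∨ h(g(c, b), a ∨ c ∨ d))

Derivation:
Left:  g(g(f(c ∨ c ∨ (d ∨ d), f(d, c)), (g(c, c) ∨ d) ∨ b ∨ d ∨ a ∨ g(c, d)), d ∨ h(g(c, b), d ∨ (a ∨ c)) ∨ c ∨ g(a ∨ b ∨ c, b ∨ a) ∨ h(c, c))
  Work inside:  d ∨ h(g(c, b), d ∨ (a ∨ c)) ∨ c ∨ g(a ∨ b ∨ c, b ∨ a) ∨ h(c, c)
  Simplify inside:  h(g(c, b), d ∨ (a ∨ c))  →  h(g(c, b), a ∨ c ∨ d)
  Canonicalize subterm:  g(a ∨ b ∨ c, b ∨ a)  →  g(a ∨ b ∨ c, a ∨ b)
  Sort arguments:  c ∨ d ∨ g(a ∨ b ∨ c, a ∨ b) ∨ h(c, c) ∨ h(g(c, b), a ∨ c ∨ d)
  Reassemble:  g(g(f(c ∨ c ∨ d ∨ d, f(d, c)), a ∨ b ∨ d ∨ d ∨ g(c, c) ∨ g(c, d)), c ∨ d ∨ g(a ∨ b ∨ c, a ∨ b) ∨ h(c, c) ∨ h(g(c, b), a ∨ c ∨ d))
Right:  g(g(f(c ∨ (d ∨ d) ∨ c, f(d, c)), b ∨ d ∨ d ∨ g(c, c) ∨ g(c, d) ∨ a), g(b ∨ a, c ∨ (b ∨ a)) ∨ h(c, c) ∨ d ∨ (h(g(c, b), (a ∨ c) ∨ d) ∨ c))
  Work inside:  g(b ∨ a, c ∨ (b ∨ a)) ∨ h(c, c) ∨ d ∨ (h(g(c, b), (a ∨ c) ∨ d) ∨ c)
  Flatten:  g(b ∨ a, c ∨ (b ∨ a)) ∨ h(c, c) ∨ d ∨ h(g(c, b), (a ∨ c) ∨ d) ∨ c
  Inside:  g(b ∨ a, c ∨ (b ∨ a))  →  g(a ∨ b, a ∨ b ∨ c)
  Canonicalize subterm:  h(g(c, b), (a ∨ c) ∨ d)  →  h(g(c, b), a ∨ c ∨ d)
  Sort arguments:  c ∨ d ∨ g(a ∨ b, a ∨ b ∨ c) ∨ h(c, c) ∨ h(g(c, b), a ∨ c ∨ d)
  Rebuild:  g(g(f(c ∨ c ∨ d ∨ d, f(d, c)), a ∨ b ∨ d ∨ d ∨ g(c, c) ∨ g(c, d)), c ∨ d ∨ g(a ∨ b, a ∨ b ∨ c) ∨ h(c, c) ∨ h(g(c, b), a ∨ c ∨ d))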